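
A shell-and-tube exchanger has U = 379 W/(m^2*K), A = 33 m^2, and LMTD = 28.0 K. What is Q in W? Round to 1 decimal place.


Q = U * A * LMTD
Q = 379 * 33 * 28.0
Q = 350196.0 W


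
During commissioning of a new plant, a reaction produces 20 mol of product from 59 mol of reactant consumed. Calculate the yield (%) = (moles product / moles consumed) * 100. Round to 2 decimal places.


Yield = (moles product / moles consumed) * 100%
Yield = (20 / 59) * 100
Yield = 0.339 * 100
Yield = 33.90%


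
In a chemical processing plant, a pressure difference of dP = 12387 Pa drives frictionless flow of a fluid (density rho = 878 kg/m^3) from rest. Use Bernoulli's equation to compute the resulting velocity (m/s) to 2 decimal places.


v = sqrt(2*dP/rho)
v = sqrt(2*12387/878)
v = sqrt(28.216401)
v = 5.31 m/s


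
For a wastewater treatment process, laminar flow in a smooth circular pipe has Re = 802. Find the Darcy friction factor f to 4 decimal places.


f = 64 / Re
f = 64 / 802
f = 0.0798


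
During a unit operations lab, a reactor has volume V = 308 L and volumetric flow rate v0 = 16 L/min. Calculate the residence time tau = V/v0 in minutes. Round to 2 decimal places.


tau = V / v0
tau = 308 / 16
tau = 19.25 min


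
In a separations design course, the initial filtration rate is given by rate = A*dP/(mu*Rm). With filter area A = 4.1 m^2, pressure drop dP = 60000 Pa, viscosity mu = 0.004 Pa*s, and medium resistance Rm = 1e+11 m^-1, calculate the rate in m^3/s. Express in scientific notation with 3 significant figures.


rate = A * dP / (mu * Rm)
rate = 4.1 * 60000 / (0.004 * 1e+11)
rate = 246000.0 / 4.000e+08
rate = 6.15e-04 m^3/s


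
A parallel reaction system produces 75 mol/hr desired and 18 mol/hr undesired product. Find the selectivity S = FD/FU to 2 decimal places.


S = desired product rate / undesired product rate
S = 75 / 18
S = 4.17


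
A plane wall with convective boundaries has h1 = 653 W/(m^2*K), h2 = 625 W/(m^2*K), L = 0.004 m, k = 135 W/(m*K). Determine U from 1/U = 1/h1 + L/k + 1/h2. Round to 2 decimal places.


1/U = 1/h1 + L/k + 1/h2
1/U = 1/653 + 0.004/135 + 1/625
1/U = 0.0015313936 + 2.96296e-05 + 0.0016
1/U = 0.0031610232
U = 316.35 W/(m^2*K)


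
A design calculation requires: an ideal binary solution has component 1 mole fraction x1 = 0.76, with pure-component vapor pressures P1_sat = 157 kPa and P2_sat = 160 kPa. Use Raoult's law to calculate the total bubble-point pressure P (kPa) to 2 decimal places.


P = x1*P1_sat + x2*P2_sat
x2 = 1 - x1 = 1 - 0.76 = 0.24
P = 0.76*157 + 0.24*160
P = 119.32 + 38.4
P = 157.72 kPa


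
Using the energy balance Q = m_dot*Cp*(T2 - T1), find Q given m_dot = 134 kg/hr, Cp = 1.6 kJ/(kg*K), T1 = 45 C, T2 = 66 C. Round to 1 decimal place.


Q = m_dot * Cp * (T2 - T1)
Q = 134 * 1.6 * (66 - 45)
Q = 134 * 1.6 * 21
Q = 4502.4 kJ/hr


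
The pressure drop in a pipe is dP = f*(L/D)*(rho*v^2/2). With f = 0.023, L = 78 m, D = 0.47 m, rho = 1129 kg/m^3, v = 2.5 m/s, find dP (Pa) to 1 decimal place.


dP = f * (L/D) * (rho*v^2/2)
dP = 0.023 * (78/0.47) * (1129*2.5^2/2)
L/D = 165.95744681
rho*v^2/2 = 1129*6.25/2 = 3528.125
dP = 0.023 * 165.95744681 * 3528.125
dP = 13466.9 Pa


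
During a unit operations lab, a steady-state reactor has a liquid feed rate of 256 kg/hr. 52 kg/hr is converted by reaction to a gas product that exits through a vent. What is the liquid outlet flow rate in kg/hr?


Steady-state mass balance on the main outlet: F_out = F_in - F_removed
F_out = 256 - 52
F_out = 204 kg/hr


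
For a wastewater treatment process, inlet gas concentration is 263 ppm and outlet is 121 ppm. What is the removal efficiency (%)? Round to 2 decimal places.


Efficiency = (G_in - G_out) / G_in * 100%
Efficiency = (263 - 121) / 263 * 100
Efficiency = 142 / 263 * 100
Efficiency = 53.99%


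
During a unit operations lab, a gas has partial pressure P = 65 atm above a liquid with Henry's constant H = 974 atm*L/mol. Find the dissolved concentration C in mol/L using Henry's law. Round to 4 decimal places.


C = P / H
C = 65 / 974
C = 0.0667 mol/L


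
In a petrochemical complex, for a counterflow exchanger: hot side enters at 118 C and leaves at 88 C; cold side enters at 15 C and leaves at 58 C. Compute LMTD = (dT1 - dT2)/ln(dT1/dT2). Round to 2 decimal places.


dT1 = Th_in - Tc_out = 118 - 58 = 60
dT2 = Th_out - Tc_in = 88 - 15 = 73
LMTD = (dT1 - dT2) / ln(dT1/dT2)
LMTD = (60 - 73) / ln(60/73)
LMTD = 66.29 K


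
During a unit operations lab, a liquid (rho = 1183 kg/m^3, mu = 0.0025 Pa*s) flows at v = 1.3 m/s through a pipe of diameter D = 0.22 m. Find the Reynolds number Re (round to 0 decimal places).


Re = rho * v * D / mu
Re = 1183 * 1.3 * 0.22 / 0.0025
Re = 338.338 / 0.0025
Re = 135335


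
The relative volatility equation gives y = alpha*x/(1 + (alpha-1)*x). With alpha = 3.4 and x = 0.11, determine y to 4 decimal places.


y = alpha*x / (1 + (alpha-1)*x)
y = 3.4*0.11 / (1 + (3.4-1)*0.11)
y = 0.374 / (1 + 0.264)
y = 0.374 / 1.264
y = 0.2959


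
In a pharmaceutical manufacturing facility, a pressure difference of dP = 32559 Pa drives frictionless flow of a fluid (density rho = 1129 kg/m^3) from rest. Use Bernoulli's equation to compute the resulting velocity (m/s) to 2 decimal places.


v = sqrt(2*dP/rho)
v = sqrt(2*32559/1129)
v = sqrt(57.677591)
v = 7.59 m/s


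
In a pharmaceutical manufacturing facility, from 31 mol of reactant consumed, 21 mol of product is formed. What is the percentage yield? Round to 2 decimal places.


Yield = (moles product / moles consumed) * 100%
Yield = (21 / 31) * 100
Yield = 0.6774 * 100
Yield = 67.74%


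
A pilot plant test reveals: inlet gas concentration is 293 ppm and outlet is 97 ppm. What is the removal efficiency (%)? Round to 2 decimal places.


Efficiency = (G_in - G_out) / G_in * 100%
Efficiency = (293 - 97) / 293 * 100
Efficiency = 196 / 293 * 100
Efficiency = 66.89%


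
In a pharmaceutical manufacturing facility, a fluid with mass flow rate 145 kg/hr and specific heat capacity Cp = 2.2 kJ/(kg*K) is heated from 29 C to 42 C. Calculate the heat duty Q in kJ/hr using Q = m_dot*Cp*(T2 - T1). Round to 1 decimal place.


Q = m_dot * Cp * (T2 - T1)
Q = 145 * 2.2 * (42 - 29)
Q = 145 * 2.2 * 13
Q = 4147.0 kJ/hr


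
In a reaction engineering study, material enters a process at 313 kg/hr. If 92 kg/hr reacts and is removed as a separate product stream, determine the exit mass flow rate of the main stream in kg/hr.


Steady-state mass balance on the main outlet: F_out = F_in - F_removed
F_out = 313 - 92
F_out = 221 kg/hr


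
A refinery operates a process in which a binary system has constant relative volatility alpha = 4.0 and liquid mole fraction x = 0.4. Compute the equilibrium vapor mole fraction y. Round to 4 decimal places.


y = alpha*x / (1 + (alpha-1)*x)
y = 4.0*0.4 / (1 + (4.0-1)*0.4)
y = 1.6 / (1 + 1.2)
y = 1.6 / 2.2
y = 0.7273


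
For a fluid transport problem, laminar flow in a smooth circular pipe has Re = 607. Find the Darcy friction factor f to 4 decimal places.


f = 64 / Re
f = 64 / 607
f = 0.1054


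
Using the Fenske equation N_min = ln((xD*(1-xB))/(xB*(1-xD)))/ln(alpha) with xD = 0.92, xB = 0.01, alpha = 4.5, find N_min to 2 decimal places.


N_min = ln((xD*(1-xB))/(xB*(1-xD))) / ln(alpha)
Numerator inside ln: 0.9108 / 0.0008 = 1138.5
ln(1138.5) = 7.037467
ln(alpha) = ln(4.5) = 1.504077
N_min = 7.037467 / 1.504077 = 4.68


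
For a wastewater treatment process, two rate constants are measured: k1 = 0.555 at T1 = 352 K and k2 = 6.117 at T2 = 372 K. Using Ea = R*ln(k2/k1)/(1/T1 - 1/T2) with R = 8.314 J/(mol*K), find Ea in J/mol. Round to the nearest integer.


Ea = R * ln(k2/k1) / (1/T1 - 1/T2)
ln(k2/k1) = ln(6.117/0.555) = 2.3998589
1/T1 - 1/T2 = 1/352 - 1/372 = 0.000152737048
Ea = 8.314 * 2.3998589 / 0.000152737048
Ea = 130633 J/mol


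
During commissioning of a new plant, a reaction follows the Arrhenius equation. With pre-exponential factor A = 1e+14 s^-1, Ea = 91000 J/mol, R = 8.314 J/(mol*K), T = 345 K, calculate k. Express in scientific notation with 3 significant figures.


k = A * exp(-Ea/(R*T))
k = 1e+14 * exp(-91000 / (8.314 * 345))
k = 1e+14 * exp(-31.725778)
k = 1.67e+00


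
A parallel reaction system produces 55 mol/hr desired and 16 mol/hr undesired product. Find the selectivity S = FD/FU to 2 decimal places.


S = desired product rate / undesired product rate
S = 55 / 16
S = 3.44


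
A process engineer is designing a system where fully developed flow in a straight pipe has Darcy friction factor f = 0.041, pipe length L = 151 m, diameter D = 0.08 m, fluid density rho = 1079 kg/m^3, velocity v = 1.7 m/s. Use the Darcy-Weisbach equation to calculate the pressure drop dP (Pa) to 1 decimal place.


dP = f * (L/D) * (rho*v^2/2)
dP = 0.041 * (151/0.08) * (1079*1.7^2/2)
L/D = 1887.5
rho*v^2/2 = 1079*2.89/2 = 1559.155
dP = 0.041 * 1887.5 * 1559.155
dP = 120659.1 Pa


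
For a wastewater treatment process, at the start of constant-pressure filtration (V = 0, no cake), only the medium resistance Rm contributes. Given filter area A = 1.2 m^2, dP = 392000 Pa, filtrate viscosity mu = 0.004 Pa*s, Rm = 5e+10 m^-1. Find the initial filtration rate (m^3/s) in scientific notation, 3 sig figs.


rate = A * dP / (mu * Rm)
rate = 1.2 * 392000 / (0.004 * 5e+10)
rate = 470400.0 / 2.000e+08
rate = 2.35e-03 m^3/s


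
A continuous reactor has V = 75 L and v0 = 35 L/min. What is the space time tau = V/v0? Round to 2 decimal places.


tau = V / v0
tau = 75 / 35
tau = 2.14 min


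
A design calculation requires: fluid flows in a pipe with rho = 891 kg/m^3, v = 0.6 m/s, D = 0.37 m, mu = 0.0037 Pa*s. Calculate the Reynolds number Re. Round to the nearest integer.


Re = rho * v * D / mu
Re = 891 * 0.6 * 0.37 / 0.0037
Re = 197.802 / 0.0037
Re = 53460


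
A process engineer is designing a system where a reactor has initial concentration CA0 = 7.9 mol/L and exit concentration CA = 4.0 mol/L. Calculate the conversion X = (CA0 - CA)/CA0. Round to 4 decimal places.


X = (CA0 - CA) / CA0
X = (7.9 - 4.0) / 7.9
X = 3.9 / 7.9
X = 0.4937


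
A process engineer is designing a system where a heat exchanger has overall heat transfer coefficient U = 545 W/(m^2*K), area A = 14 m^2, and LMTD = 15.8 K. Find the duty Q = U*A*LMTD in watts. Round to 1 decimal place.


Q = U * A * LMTD
Q = 545 * 14 * 15.8
Q = 120554.0 W


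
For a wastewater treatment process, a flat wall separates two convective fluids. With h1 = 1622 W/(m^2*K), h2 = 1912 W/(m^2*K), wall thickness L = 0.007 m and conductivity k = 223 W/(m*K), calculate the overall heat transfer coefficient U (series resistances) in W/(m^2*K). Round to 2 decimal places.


1/U = 1/h1 + L/k + 1/h2
1/U = 1/1622 + 0.007/223 + 1/1912
1/U = 0.0006165228 + 3.13901e-05 + 0.0005230126
1/U = 0.0011709255
U = 854.03 W/(m^2*K)


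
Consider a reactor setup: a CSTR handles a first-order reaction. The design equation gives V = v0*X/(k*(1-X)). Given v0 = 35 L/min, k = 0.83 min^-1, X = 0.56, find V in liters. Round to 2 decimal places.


V = v0 * X / (k * (1 - X))
V = 35 * 0.56 / (0.83 * (1 - 0.56))
V = 19.6 / (0.83 * 0.44)
V = 19.6 / 0.3652
V = 53.67 L


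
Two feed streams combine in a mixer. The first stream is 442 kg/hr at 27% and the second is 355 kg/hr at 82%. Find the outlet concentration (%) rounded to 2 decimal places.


Mass balance on solute: F1*x1 + F2*x2 = F3*x3
F3 = F1 + F2 = 442 + 355 = 797 kg/hr
x3 = (F1*x1 + F2*x2)/F3
x3 = (442*0.27 + 355*0.82) / 797
x3 = 51.50%


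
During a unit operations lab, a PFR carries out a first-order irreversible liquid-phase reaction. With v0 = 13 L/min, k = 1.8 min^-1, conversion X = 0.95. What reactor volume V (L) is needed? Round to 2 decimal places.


V = (v0/k) * ln(1/(1-X))
V = (13/1.8) * ln(1/(1-0.95))
V = 7.222222 * ln(20.0)
V = 7.222222 * 2.995732
V = 21.64 L


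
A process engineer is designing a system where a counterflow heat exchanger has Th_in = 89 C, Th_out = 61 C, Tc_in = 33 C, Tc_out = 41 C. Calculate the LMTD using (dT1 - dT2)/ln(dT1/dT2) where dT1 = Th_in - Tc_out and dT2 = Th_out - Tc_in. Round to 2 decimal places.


dT1 = Th_in - Tc_out = 89 - 41 = 48
dT2 = Th_out - Tc_in = 61 - 33 = 28
LMTD = (dT1 - dT2) / ln(dT1/dT2)
LMTD = (48 - 28) / ln(48/28)
LMTD = 37.11 K


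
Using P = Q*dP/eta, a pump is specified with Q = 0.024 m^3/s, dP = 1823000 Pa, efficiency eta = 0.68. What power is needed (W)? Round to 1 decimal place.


P = Q * dP / eta
P = 0.024 * 1823000 / 0.68
P = 43752.0 / 0.68
P = 64341.2 W


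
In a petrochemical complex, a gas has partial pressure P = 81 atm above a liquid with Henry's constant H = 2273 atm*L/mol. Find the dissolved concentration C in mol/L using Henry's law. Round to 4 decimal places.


C = P / H
C = 81 / 2273
C = 0.0356 mol/L


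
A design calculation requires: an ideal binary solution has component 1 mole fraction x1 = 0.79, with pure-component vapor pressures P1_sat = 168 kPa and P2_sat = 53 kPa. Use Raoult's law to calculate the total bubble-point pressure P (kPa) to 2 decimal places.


P = x1*P1_sat + x2*P2_sat
x2 = 1 - x1 = 1 - 0.79 = 0.21
P = 0.79*168 + 0.21*53
P = 132.72 + 11.13
P = 143.85 kPa


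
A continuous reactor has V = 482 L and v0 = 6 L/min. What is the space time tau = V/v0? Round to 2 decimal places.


tau = V / v0
tau = 482 / 6
tau = 80.33 min


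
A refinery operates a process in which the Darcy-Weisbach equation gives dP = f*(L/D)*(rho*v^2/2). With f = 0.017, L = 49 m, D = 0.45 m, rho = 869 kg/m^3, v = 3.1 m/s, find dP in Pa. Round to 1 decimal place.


dP = f * (L/D) * (rho*v^2/2)
dP = 0.017 * (49/0.45) * (869*3.1^2/2)
L/D = 108.88888889
rho*v^2/2 = 869*9.61/2 = 4175.545
dP = 0.017 * 108.88888889 * 4175.545
dP = 7729.4 Pa


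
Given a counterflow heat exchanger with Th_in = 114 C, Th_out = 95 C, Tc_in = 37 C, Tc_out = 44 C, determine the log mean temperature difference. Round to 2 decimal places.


dT1 = Th_in - Tc_out = 114 - 44 = 70
dT2 = Th_out - Tc_in = 95 - 37 = 58
LMTD = (dT1 - dT2) / ln(dT1/dT2)
LMTD = (70 - 58) / ln(70/58)
LMTD = 63.81 K


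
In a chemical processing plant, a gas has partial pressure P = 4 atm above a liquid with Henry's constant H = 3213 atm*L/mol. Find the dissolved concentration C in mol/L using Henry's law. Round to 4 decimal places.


C = P / H
C = 4 / 3213
C = 0.0012 mol/L


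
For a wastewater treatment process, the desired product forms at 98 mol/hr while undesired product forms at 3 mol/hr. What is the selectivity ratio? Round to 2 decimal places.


S = desired product rate / undesired product rate
S = 98 / 3
S = 32.67


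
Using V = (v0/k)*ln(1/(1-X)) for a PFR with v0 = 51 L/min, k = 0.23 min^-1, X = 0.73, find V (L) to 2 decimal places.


V = (v0/k) * ln(1/(1-X))
V = (51/0.23) * ln(1/(1-0.73))
V = 221.73913 * ln(3.703704)
V = 221.73913 * 1.309333
V = 290.33 L


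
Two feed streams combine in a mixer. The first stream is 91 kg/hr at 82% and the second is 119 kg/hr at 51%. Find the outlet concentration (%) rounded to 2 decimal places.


Mass balance on solute: F1*x1 + F2*x2 = F3*x3
F3 = F1 + F2 = 91 + 119 = 210 kg/hr
x3 = (F1*x1 + F2*x2)/F3
x3 = (91*0.82 + 119*0.51) / 210
x3 = 64.43%


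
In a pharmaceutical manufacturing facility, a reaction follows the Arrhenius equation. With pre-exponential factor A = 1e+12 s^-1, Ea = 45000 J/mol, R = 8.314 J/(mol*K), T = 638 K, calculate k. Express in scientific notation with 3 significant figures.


k = A * exp(-Ea/(R*T))
k = 1e+12 * exp(-45000 / (8.314 * 638))
k = 1e+12 * exp(-8.483632)
k = 2.07e+08


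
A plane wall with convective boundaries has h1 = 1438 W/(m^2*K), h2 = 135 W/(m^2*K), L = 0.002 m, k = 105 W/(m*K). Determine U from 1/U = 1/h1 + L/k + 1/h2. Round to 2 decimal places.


1/U = 1/h1 + L/k + 1/h2
1/U = 1/1438 + 0.002/105 + 1/135
1/U = 0.0006954103 + 1.90476e-05 + 0.0074074074
1/U = 0.0081218653
U = 123.12 W/(m^2*K)


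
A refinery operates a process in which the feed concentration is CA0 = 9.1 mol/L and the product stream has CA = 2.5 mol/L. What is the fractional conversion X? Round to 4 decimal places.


X = (CA0 - CA) / CA0
X = (9.1 - 2.5) / 9.1
X = 6.6 / 9.1
X = 0.7253


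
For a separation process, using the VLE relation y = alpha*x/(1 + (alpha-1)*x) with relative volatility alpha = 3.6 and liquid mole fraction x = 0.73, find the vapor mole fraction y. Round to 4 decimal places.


y = alpha*x / (1 + (alpha-1)*x)
y = 3.6*0.73 / (1 + (3.6-1)*0.73)
y = 2.628 / (1 + 1.898)
y = 2.628 / 2.898
y = 0.9068


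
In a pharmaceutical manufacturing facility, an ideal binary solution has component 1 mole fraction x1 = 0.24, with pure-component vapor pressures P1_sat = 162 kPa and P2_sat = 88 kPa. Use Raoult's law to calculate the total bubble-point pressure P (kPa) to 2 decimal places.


P = x1*P1_sat + x2*P2_sat
x2 = 1 - x1 = 1 - 0.24 = 0.76
P = 0.24*162 + 0.76*88
P = 38.88 + 66.88
P = 105.76 kPa


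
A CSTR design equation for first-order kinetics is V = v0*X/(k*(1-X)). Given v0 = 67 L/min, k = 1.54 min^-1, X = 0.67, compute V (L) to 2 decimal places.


V = v0 * X / (k * (1 - X))
V = 67 * 0.67 / (1.54 * (1 - 0.67))
V = 44.89 / (1.54 * 0.33)
V = 44.89 / 0.5082
V = 88.33 L


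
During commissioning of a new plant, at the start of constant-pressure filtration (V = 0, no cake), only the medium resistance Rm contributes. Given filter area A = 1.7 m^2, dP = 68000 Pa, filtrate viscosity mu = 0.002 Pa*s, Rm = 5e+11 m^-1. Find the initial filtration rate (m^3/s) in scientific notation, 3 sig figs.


rate = A * dP / (mu * Rm)
rate = 1.7 * 68000 / (0.002 * 5e+11)
rate = 115600.0 / 1.000e+09
rate = 1.16e-04 m^3/s


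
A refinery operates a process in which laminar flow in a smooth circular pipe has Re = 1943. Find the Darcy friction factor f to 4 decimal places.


f = 64 / Re
f = 64 / 1943
f = 0.0329


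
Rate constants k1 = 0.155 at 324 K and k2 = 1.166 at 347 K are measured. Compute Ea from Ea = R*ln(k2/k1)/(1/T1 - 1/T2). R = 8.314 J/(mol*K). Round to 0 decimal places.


Ea = R * ln(k2/k1) / (1/T1 - 1/T2)
ln(k2/k1) = ln(1.166/0.155) = 2.0179092
1/T1 - 1/T2 = 1/324 - 1/347 = 0.000204575373
Ea = 8.314 * 2.0179092 / 0.000204575373
Ea = 82008 J/mol


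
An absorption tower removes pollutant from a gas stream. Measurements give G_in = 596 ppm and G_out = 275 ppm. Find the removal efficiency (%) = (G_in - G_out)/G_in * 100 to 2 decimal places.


Efficiency = (G_in - G_out) / G_in * 100%
Efficiency = (596 - 275) / 596 * 100
Efficiency = 321 / 596 * 100
Efficiency = 53.86%


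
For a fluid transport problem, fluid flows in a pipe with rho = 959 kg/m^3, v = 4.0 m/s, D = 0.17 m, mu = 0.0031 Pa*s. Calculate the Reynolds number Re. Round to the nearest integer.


Re = rho * v * D / mu
Re = 959 * 4.0 * 0.17 / 0.0031
Re = 652.12 / 0.0031
Re = 210361


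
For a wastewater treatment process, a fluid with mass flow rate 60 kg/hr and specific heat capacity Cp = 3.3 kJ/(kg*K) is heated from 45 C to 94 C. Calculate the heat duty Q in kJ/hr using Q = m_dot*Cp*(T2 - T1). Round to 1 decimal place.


Q = m_dot * Cp * (T2 - T1)
Q = 60 * 3.3 * (94 - 45)
Q = 60 * 3.3 * 49
Q = 9702.0 kJ/hr


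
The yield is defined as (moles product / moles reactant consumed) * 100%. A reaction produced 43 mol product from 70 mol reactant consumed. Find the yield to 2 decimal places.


Yield = (moles product / moles consumed) * 100%
Yield = (43 / 70) * 100
Yield = 0.6143 * 100
Yield = 61.43%


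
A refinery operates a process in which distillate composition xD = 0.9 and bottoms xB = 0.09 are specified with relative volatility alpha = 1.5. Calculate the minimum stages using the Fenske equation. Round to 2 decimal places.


N_min = ln((xD*(1-xB))/(xB*(1-xD))) / ln(alpha)
Numerator inside ln: 0.819 / 0.009 = 91.0
ln(91.0) = 4.51086
ln(alpha) = ln(1.5) = 0.405465
N_min = 4.51086 / 0.405465 = 11.13


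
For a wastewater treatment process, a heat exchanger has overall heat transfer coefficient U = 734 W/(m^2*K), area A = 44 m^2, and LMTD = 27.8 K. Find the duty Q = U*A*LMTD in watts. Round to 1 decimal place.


Q = U * A * LMTD
Q = 734 * 44 * 27.8
Q = 897828.8 W


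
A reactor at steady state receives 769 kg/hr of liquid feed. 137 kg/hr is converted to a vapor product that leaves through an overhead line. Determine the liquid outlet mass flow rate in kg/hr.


Steady-state mass balance on the main outlet: F_out = F_in - F_removed
F_out = 769 - 137
F_out = 632 kg/hr


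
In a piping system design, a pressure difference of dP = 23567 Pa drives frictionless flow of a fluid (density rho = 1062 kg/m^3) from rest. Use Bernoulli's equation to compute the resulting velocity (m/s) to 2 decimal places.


v = sqrt(2*dP/rho)
v = sqrt(2*23567/1062)
v = sqrt(44.382298)
v = 6.66 m/s


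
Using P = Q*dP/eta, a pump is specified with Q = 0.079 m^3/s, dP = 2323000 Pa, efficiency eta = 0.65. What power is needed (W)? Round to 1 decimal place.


P = Q * dP / eta
P = 0.079 * 2323000 / 0.65
P = 183517.0 / 0.65
P = 282333.8 W


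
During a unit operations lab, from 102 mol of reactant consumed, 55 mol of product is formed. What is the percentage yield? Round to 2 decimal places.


Yield = (moles product / moles consumed) * 100%
Yield = (55 / 102) * 100
Yield = 0.5392 * 100
Yield = 53.92%


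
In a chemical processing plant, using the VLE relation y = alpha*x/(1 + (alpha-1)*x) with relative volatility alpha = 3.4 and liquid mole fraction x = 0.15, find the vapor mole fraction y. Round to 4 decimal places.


y = alpha*x / (1 + (alpha-1)*x)
y = 3.4*0.15 / (1 + (3.4-1)*0.15)
y = 0.51 / (1 + 0.36)
y = 0.51 / 1.36
y = 0.3750


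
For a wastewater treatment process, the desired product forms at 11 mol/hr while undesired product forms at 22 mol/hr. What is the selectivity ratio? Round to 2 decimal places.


S = desired product rate / undesired product rate
S = 11 / 22
S = 0.50


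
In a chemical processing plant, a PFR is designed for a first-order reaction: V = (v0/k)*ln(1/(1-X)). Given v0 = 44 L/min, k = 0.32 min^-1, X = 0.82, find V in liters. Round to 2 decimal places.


V = (v0/k) * ln(1/(1-X))
V = (44/0.32) * ln(1/(1-0.82))
V = 137.5 * ln(5.555556)
V = 137.5 * 1.714799
V = 235.78 L


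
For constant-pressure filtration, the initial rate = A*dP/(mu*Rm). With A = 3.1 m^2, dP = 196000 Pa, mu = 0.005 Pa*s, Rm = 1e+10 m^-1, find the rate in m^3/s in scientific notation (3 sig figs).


rate = A * dP / (mu * Rm)
rate = 3.1 * 196000 / (0.005 * 1e+10)
rate = 607600.0 / 5.000e+07
rate = 1.22e-02 m^3/s


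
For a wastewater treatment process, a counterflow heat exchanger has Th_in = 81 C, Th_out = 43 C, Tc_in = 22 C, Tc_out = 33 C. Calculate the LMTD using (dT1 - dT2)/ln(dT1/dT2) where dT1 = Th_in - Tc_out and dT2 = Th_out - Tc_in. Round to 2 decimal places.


dT1 = Th_in - Tc_out = 81 - 33 = 48
dT2 = Th_out - Tc_in = 43 - 22 = 21
LMTD = (dT1 - dT2) / ln(dT1/dT2)
LMTD = (48 - 21) / ln(48/21)
LMTD = 32.66 K


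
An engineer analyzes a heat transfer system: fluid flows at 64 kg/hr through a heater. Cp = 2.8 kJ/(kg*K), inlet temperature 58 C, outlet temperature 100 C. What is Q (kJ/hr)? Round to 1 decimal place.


Q = m_dot * Cp * (T2 - T1)
Q = 64 * 2.8 * (100 - 58)
Q = 64 * 2.8 * 42
Q = 7526.4 kJ/hr


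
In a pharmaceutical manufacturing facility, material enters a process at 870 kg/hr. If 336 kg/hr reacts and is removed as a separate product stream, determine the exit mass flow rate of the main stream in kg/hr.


Steady-state mass balance on the main outlet: F_out = F_in - F_removed
F_out = 870 - 336
F_out = 534 kg/hr


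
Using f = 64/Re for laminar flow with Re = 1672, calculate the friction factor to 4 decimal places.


f = 64 / Re
f = 64 / 1672
f = 0.0383


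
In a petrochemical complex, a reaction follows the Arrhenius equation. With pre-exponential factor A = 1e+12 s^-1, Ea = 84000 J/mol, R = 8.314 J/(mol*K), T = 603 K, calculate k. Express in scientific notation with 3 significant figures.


k = A * exp(-Ea/(R*T))
k = 1e+12 * exp(-84000 / (8.314 * 603))
k = 1e+12 * exp(-16.75529)
k = 5.29e+04


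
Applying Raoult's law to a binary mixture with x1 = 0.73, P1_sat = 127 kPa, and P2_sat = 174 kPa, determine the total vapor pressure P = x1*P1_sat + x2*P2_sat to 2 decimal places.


P = x1*P1_sat + x2*P2_sat
x2 = 1 - x1 = 1 - 0.73 = 0.27
P = 0.73*127 + 0.27*174
P = 92.71 + 46.98
P = 139.69 kPa


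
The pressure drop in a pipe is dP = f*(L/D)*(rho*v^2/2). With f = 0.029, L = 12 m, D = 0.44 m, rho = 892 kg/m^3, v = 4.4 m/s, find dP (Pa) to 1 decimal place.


dP = f * (L/D) * (rho*v^2/2)
dP = 0.029 * (12/0.44) * (892*4.4^2/2)
L/D = 27.27272727
rho*v^2/2 = 892*19.36/2 = 8634.56
dP = 0.029 * 27.27272727 * 8634.56
dP = 6829.2 Pa


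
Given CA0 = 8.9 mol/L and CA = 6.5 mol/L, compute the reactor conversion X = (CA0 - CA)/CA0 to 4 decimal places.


X = (CA0 - CA) / CA0
X = (8.9 - 6.5) / 8.9
X = 2.4 / 8.9
X = 0.2697


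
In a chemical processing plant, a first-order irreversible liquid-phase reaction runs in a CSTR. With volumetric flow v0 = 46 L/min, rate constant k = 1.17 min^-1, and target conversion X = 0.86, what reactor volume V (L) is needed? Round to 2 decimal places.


V = v0 * X / (k * (1 - X))
V = 46 * 0.86 / (1.17 * (1 - 0.86))
V = 39.56 / (1.17 * 0.14)
V = 39.56 / 0.1638
V = 241.51 L


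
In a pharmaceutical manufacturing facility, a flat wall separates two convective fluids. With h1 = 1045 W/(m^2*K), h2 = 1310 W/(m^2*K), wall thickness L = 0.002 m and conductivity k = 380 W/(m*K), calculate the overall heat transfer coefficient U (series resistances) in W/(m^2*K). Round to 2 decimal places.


1/U = 1/h1 + L/k + 1/h2
1/U = 1/1045 + 0.002/380 + 1/1310
1/U = 0.0009569378 + 5.2632e-06 + 0.0007633588
1/U = 0.0017255598
U = 579.52 W/(m^2*K)


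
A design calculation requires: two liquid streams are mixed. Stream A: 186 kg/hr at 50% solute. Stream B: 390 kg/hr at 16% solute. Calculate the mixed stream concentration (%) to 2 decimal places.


Mass balance on solute: F1*x1 + F2*x2 = F3*x3
F3 = F1 + F2 = 186 + 390 = 576 kg/hr
x3 = (F1*x1 + F2*x2)/F3
x3 = (186*0.5 + 390*0.16) / 576
x3 = 26.98%


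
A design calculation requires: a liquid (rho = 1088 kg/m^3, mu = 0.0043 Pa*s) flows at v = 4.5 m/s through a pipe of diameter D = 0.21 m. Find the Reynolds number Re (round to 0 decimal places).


Re = rho * v * D / mu
Re = 1088 * 4.5 * 0.21 / 0.0043
Re = 1028.16 / 0.0043
Re = 239107


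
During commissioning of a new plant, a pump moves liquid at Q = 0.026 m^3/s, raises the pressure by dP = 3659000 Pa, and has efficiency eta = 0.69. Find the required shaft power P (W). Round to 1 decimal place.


P = Q * dP / eta
P = 0.026 * 3659000 / 0.69
P = 95134.0 / 0.69
P = 137875.4 W


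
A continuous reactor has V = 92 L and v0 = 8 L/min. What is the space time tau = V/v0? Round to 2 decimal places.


tau = V / v0
tau = 92 / 8
tau = 11.50 min


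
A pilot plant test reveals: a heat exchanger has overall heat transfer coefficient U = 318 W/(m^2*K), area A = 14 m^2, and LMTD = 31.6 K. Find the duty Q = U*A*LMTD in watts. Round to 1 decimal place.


Q = U * A * LMTD
Q = 318 * 14 * 31.6
Q = 140683.2 W


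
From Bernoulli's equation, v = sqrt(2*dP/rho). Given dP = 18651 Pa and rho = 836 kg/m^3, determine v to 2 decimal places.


v = sqrt(2*dP/rho)
v = sqrt(2*18651/836)
v = sqrt(44.619617)
v = 6.68 m/s


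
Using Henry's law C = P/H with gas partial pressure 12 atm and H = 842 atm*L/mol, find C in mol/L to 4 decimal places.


C = P / H
C = 12 / 842
C = 0.0143 mol/L


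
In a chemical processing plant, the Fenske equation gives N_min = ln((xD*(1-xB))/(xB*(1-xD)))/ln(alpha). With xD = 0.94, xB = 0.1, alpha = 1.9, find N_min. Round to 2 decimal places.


N_min = ln((xD*(1-xB))/(xB*(1-xD))) / ln(alpha)
Numerator inside ln: 0.846 / 0.006 = 141.0
ln(141.0) = 4.94876
ln(alpha) = ln(1.9) = 0.641854
N_min = 4.94876 / 0.641854 = 7.71


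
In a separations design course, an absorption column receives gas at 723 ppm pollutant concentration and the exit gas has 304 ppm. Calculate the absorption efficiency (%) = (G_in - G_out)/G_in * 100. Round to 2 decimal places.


Efficiency = (G_in - G_out) / G_in * 100%
Efficiency = (723 - 304) / 723 * 100
Efficiency = 419 / 723 * 100
Efficiency = 57.95%


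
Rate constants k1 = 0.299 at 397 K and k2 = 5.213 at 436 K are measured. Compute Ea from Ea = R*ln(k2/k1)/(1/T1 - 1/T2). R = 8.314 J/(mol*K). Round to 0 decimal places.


Ea = R * ln(k2/k1) / (1/T1 - 1/T2)
ln(k2/k1) = ln(5.213/0.299) = 2.8584672
1/T1 - 1/T2 = 1/397 - 1/436 = 0.000225313706
Ea = 8.314 * 2.8584672 / 0.000225313706
Ea = 105476 J/mol


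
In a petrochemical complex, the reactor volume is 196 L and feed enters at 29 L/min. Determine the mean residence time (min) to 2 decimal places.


tau = V / v0
tau = 196 / 29
tau = 6.76 min


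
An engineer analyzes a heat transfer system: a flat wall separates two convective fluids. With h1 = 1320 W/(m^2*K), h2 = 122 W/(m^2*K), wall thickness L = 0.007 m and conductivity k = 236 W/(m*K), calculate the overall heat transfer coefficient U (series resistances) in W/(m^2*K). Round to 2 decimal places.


1/U = 1/h1 + L/k + 1/h2
1/U = 1/1320 + 0.007/236 + 1/122
1/U = 0.0007575758 + 2.9661e-05 + 0.0081967213
1/U = 0.0089839581
U = 111.31 W/(m^2*K)


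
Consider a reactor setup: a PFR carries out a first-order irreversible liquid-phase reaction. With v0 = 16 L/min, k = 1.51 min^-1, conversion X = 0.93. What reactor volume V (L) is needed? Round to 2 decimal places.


V = (v0/k) * ln(1/(1-X))
V = (16/1.51) * ln(1/(1-0.93))
V = 10.596026 * ln(14.285714)
V = 10.596026 * 2.65926
V = 28.18 L


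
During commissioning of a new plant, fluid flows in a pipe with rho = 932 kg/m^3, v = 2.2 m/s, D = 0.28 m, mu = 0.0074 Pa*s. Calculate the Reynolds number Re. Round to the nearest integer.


Re = rho * v * D / mu
Re = 932 * 2.2 * 0.28 / 0.0074
Re = 574.112 / 0.0074
Re = 77583


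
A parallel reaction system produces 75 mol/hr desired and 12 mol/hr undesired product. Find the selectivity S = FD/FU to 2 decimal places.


S = desired product rate / undesired product rate
S = 75 / 12
S = 6.25


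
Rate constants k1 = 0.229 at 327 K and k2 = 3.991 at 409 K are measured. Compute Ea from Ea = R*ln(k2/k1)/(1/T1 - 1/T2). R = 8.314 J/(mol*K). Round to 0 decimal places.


Ea = R * ln(k2/k1) / (1/T1 - 1/T2)
ln(k2/k1) = ln(3.991/0.229) = 2.8580751
1/T1 - 1/T2 = 1/327 - 1/409 = 0.0006131162
Ea = 8.314 * 2.8580751 / 0.0006131162
Ea = 38756 J/mol


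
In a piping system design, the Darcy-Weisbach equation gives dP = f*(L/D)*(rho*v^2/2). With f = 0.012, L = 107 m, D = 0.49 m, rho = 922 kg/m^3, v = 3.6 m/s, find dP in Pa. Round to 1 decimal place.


dP = f * (L/D) * (rho*v^2/2)
dP = 0.012 * (107/0.49) * (922*3.6^2/2)
L/D = 218.36734694
rho*v^2/2 = 922*12.96/2 = 5974.56
dP = 0.012 * 218.36734694 * 5974.56
dP = 15655.8 Pa


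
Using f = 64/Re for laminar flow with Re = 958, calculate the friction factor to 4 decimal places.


f = 64 / Re
f = 64 / 958
f = 0.0668


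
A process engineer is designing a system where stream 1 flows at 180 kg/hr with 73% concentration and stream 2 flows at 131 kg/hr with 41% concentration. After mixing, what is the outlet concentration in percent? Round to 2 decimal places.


Mass balance on solute: F1*x1 + F2*x2 = F3*x3
F3 = F1 + F2 = 180 + 131 = 311 kg/hr
x3 = (F1*x1 + F2*x2)/F3
x3 = (180*0.73 + 131*0.41) / 311
x3 = 59.52%


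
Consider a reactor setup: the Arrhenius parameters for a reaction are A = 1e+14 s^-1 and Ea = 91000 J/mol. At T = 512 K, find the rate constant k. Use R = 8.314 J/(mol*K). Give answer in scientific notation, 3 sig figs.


k = A * exp(-Ea/(R*T))
k = 1e+14 * exp(-91000 / (8.314 * 512))
k = 1e+14 * exp(-21.377721)
k = 5.20e+04


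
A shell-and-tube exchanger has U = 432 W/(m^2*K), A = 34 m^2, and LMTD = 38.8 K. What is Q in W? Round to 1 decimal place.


Q = U * A * LMTD
Q = 432 * 34 * 38.8
Q = 569894.4 W


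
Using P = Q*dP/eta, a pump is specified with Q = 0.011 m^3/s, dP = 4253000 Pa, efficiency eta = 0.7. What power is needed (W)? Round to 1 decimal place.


P = Q * dP / eta
P = 0.011 * 4253000 / 0.7
P = 46783.0 / 0.7
P = 66832.9 W


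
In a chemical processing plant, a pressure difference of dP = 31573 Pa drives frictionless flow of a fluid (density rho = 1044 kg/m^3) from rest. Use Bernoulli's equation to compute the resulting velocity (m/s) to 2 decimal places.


v = sqrt(2*dP/rho)
v = sqrt(2*31573/1044)
v = sqrt(60.484674)
v = 7.78 m/s


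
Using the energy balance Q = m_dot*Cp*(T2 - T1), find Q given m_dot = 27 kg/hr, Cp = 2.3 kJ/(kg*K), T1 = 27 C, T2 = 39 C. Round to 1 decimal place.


Q = m_dot * Cp * (T2 - T1)
Q = 27 * 2.3 * (39 - 27)
Q = 27 * 2.3 * 12
Q = 745.2 kJ/hr


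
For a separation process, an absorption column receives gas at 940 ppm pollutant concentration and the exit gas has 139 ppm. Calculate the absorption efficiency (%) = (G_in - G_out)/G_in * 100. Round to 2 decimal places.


Efficiency = (G_in - G_out) / G_in * 100%
Efficiency = (940 - 139) / 940 * 100
Efficiency = 801 / 940 * 100
Efficiency = 85.21%


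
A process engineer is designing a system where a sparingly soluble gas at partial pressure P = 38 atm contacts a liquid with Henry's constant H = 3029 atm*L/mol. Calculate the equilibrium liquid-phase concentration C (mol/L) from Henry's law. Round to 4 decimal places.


C = P / H
C = 38 / 3029
C = 0.0125 mol/L


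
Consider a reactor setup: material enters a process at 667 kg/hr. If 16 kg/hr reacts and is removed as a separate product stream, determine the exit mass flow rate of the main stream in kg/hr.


Steady-state mass balance on the main outlet: F_out = F_in - F_removed
F_out = 667 - 16
F_out = 651 kg/hr


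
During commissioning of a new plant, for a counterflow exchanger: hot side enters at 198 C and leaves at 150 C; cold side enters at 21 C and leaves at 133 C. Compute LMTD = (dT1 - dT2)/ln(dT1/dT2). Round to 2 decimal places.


dT1 = Th_in - Tc_out = 198 - 133 = 65
dT2 = Th_out - Tc_in = 150 - 21 = 129
LMTD = (dT1 - dT2) / ln(dT1/dT2)
LMTD = (65 - 129) / ln(65/129)
LMTD = 93.37 K


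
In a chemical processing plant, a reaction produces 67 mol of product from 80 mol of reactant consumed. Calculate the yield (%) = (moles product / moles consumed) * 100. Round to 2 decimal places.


Yield = (moles product / moles consumed) * 100%
Yield = (67 / 80) * 100
Yield = 0.8375 * 100
Yield = 83.75%


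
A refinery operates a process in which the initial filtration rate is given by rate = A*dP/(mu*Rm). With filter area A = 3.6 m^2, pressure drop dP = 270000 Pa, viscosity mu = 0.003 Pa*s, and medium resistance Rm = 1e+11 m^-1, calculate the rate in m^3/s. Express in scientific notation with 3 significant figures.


rate = A * dP / (mu * Rm)
rate = 3.6 * 270000 / (0.003 * 1e+11)
rate = 972000.0 / 3.000e+08
rate = 3.24e-03 m^3/s


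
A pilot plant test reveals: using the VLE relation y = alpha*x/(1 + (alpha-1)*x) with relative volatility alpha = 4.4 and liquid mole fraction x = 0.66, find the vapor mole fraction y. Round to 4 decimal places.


y = alpha*x / (1 + (alpha-1)*x)
y = 4.4*0.66 / (1 + (4.4-1)*0.66)
y = 2.904 / (1 + 2.244)
y = 2.904 / 3.244
y = 0.8952


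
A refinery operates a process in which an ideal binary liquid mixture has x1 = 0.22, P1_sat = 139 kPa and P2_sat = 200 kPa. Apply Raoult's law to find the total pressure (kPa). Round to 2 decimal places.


P = x1*P1_sat + x2*P2_sat
x2 = 1 - x1 = 1 - 0.22 = 0.78
P = 0.22*139 + 0.78*200
P = 30.58 + 156.0
P = 186.58 kPa


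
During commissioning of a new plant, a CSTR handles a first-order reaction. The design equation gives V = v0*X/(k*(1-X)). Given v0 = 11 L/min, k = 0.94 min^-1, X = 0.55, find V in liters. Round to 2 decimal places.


V = v0 * X / (k * (1 - X))
V = 11 * 0.55 / (0.94 * (1 - 0.55))
V = 6.05 / (0.94 * 0.45)
V = 6.05 / 0.423
V = 14.30 L


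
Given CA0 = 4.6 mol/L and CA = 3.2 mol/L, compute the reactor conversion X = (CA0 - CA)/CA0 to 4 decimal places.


X = (CA0 - CA) / CA0
X = (4.6 - 3.2) / 4.6
X = 1.4 / 4.6
X = 0.3043


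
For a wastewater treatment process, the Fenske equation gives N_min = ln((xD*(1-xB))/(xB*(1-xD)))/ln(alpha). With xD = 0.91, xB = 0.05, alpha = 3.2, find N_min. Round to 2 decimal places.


N_min = ln((xD*(1-xB))/(xB*(1-xD))) / ln(alpha)
Numerator inside ln: 0.8645 / 0.0045 = 192.111111
ln(192.111111) = 5.258074
ln(alpha) = ln(3.2) = 1.163151
N_min = 5.258074 / 1.163151 = 4.52


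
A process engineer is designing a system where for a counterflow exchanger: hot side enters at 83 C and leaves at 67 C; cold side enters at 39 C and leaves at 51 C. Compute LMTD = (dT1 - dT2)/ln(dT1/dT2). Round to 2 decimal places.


dT1 = Th_in - Tc_out = 83 - 51 = 32
dT2 = Th_out - Tc_in = 67 - 39 = 28
LMTD = (dT1 - dT2) / ln(dT1/dT2)
LMTD = (32 - 28) / ln(32/28)
LMTD = 29.96 K


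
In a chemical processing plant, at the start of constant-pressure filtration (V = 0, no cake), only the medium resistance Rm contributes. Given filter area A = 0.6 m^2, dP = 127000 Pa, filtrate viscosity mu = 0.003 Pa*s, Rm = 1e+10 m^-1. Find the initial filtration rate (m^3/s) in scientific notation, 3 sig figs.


rate = A * dP / (mu * Rm)
rate = 0.6 * 127000 / (0.003 * 1e+10)
rate = 76200.0 / 3.000e+07
rate = 2.54e-03 m^3/s


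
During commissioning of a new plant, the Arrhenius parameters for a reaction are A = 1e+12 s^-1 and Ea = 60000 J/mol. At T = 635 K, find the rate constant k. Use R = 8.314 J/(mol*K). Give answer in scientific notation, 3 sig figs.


k = A * exp(-Ea/(R*T))
k = 1e+12 * exp(-60000 / (8.314 * 635))
k = 1e+12 * exp(-11.364949)
k = 1.16e+07


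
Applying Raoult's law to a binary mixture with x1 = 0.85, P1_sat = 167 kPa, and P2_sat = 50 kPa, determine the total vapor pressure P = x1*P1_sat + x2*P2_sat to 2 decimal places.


P = x1*P1_sat + x2*P2_sat
x2 = 1 - x1 = 1 - 0.85 = 0.15
P = 0.85*167 + 0.15*50
P = 141.95 + 7.5
P = 149.45 kPa


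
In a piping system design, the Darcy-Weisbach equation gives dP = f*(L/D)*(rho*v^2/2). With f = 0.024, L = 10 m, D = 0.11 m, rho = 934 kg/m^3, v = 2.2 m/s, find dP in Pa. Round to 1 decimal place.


dP = f * (L/D) * (rho*v^2/2)
dP = 0.024 * (10/0.11) * (934*2.2^2/2)
L/D = 90.90909091
rho*v^2/2 = 934*4.84/2 = 2260.28
dP = 0.024 * 90.90909091 * 2260.28
dP = 4931.5 Pa


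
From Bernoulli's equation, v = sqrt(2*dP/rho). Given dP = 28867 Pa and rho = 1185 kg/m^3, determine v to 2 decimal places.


v = sqrt(2*dP/rho)
v = sqrt(2*28867/1185)
v = sqrt(48.720675)
v = 6.98 m/s


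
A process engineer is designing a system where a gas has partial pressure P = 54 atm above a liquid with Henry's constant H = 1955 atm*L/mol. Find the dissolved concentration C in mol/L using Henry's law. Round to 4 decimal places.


C = P / H
C = 54 / 1955
C = 0.0276 mol/L


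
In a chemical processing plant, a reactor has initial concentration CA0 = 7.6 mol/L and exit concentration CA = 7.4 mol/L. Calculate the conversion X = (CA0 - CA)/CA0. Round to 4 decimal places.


X = (CA0 - CA) / CA0
X = (7.6 - 7.4) / 7.6
X = 0.2 / 7.6
X = 0.0263


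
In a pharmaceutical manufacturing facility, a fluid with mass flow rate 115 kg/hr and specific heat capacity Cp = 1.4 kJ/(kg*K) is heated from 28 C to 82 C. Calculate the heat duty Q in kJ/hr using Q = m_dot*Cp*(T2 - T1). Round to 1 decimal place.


Q = m_dot * Cp * (T2 - T1)
Q = 115 * 1.4 * (82 - 28)
Q = 115 * 1.4 * 54
Q = 8694.0 kJ/hr


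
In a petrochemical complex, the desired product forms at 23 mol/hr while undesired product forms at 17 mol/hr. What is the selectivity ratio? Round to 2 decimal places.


S = desired product rate / undesired product rate
S = 23 / 17
S = 1.35


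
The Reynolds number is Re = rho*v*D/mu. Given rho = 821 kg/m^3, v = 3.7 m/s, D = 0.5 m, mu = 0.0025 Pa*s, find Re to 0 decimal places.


Re = rho * v * D / mu
Re = 821 * 3.7 * 0.5 / 0.0025
Re = 1518.85 / 0.0025
Re = 607540
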